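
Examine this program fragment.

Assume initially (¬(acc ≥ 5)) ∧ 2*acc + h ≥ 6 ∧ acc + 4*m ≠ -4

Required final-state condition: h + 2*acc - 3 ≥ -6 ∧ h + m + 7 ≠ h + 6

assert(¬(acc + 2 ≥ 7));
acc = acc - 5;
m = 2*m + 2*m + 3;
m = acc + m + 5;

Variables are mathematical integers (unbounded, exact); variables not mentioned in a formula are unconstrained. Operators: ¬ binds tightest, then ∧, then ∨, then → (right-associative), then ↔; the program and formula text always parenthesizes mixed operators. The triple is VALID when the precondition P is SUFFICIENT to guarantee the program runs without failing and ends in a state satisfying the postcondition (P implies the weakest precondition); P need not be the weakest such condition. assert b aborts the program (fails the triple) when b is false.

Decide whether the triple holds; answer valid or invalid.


Working backward. After the program, the postcondition h + 2*acc - 3 ≥ -6 ∧ h + m + 7 ≠ h + 6 must hold; in canonical form it is 2*acc + h ≥ -3 ∧ m ≠ -1.
Before m := acc + m + 5: 2*acc + h ≥ -3 ∧ acc + m ≠ -6
Before m := 2*m + 2*m + 3: 2*acc + h ≥ -3 ∧ acc + 4*m ≠ -9
Before acc := acc - 5: 2*acc + h ≥ 7 ∧ acc + 4*m ≠ -4
Before assert ¬(acc + 2 ≥ 7): (¬(acc ≥ 5)) ∧ 2*acc + h ≥ 7 ∧ acc + 4*m ≠ -4
The weakest precondition is (¬(acc ≥ 5)) ∧ 2*acc + h ≥ 7 ∧ acc + 4*m ≠ -4.
Check whether (¬(acc ≥ 5)) ∧ 2*acc + h ≥ 6 ∧ acc + 4*m ≠ -4 implies it.
Countermodel: at the initial state acc = -1, h = 8, m = -1, the precondition holds but the weakest precondition fails.
Answer: invalid


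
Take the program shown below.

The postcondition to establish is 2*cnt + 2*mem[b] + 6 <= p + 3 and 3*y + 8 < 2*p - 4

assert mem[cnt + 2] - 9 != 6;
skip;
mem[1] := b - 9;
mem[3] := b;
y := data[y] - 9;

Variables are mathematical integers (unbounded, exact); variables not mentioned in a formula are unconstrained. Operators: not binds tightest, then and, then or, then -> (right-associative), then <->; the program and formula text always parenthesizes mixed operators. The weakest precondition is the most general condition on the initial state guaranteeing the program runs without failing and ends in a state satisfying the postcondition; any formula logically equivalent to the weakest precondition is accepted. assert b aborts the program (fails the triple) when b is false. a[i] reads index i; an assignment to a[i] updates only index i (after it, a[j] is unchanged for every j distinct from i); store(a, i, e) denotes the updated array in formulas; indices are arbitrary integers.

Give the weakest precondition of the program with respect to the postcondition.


Working backward. After the program, the postcondition 2*cnt + 2*mem[b] + 6 <= p + 3 and 3*y + 8 < 2*p - 4 must hold; in canonical form it is 2*mem[b] + 2*cnt <= p - 3 and 3*y < 2*p - 12.
Before y := data[y] - 9: 2*mem[b] + 2*cnt <= p - 3 and 3*data[y] < 2*p + 15
Before mem[3] := b: 2*store(mem, 3, b)[b] + 2*cnt <= p - 3 and 3*data[y] < 2*p + 15
Before mem[1] := b - 9: 2*store(store(mem, 1, b - 9), 3, b)[b] + 2*cnt <= p - 3 and 3*data[y] < 2*p + 15
Before skip: 2*store(store(mem, 1, b - 9), 3, b)[b] + 2*cnt <= p - 3 and 3*data[y] < 2*p + 15
Before assert mem[cnt + 2] - 9 != 6: mem[cnt + 2] != 15 and 2*store(store(mem, 1, b - 9), 3, b)[b] + 2*cnt <= p - 3 and 3*data[y] < 2*p + 15
Answer: WP = mem[cnt + 2] != 15 and 2*store(store(mem, 1, b - 9), 3, b)[b] + 2*cnt <= p - 3 and 3*data[y] < 2*p + 15


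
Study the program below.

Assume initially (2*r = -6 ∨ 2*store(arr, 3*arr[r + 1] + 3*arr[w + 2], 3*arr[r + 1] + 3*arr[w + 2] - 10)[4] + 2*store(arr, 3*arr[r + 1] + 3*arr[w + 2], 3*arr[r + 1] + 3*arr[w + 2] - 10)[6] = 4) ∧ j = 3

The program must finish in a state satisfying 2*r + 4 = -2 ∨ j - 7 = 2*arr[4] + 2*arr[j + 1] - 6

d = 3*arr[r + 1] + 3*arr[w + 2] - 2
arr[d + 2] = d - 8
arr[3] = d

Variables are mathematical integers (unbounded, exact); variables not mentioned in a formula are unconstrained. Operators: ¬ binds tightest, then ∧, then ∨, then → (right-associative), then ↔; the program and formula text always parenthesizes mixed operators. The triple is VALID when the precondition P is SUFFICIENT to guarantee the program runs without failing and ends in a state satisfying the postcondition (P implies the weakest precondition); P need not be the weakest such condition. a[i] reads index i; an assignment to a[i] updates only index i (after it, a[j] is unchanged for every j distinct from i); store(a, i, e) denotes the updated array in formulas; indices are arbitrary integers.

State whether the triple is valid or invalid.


Working backward. After the program, the postcondition 2*r + 4 = -2 ∨ j - 7 = 2*arr[4] + 2*arr[j + 1] - 6 must hold; in canonical form it is 2*r = -6 ∨ j = 2*arr[j + 1] + 2*arr[4] + 1.
Before arr[3] := d: 2*r = -6 ∨ j = 2*arr[4] + 2*store(arr, 3, d)[j + 1] + 1
Before arr[d + 2] := d - 8: 2*r = -6 ∨ j = 2*store(arr, d + 2, d - 8)[4] + 2*store(store(arr, d + 2, d - 8), 3, d)[j + 1] + 1
Before d := 3*arr[r + 1] + 3*arr[w + 2] - 2: 2*r = -6 ∨ j = 2*store(arr, 3*arr[r + 1] + 3*arr[w + 2], 3*arr[r + 1] + 3*arr[w + 2] - 10)[4] + 2*store(store(arr, 3*arr[r + 1] + 3*arr[w + 2], 3*arr[r + 1] + 3*arr[w + 2] - 10), 3, 3*arr[r + 1] + 3*arr[w + 2] - 2)[j + 1] + 1
The weakest precondition is 2*r = -6 ∨ j = 2*store(arr, 3*arr[r + 1] + 3*arr[w + 2], 3*arr[r + 1] + 3*arr[w + 2] - 10)[4] + 2*store(store(arr, 3*arr[r + 1] + 3*arr[w + 2], 3*arr[r + 1] + 3*arr[w + 2] - 10), 3, 3*arr[r + 1] + 3*arr[w + 2] - 2)[j + 1] + 1.
Check whether (2*r = -6 ∨ 2*store(arr, 3*arr[r + 1] + 3*arr[w + 2], 3*arr[r + 1] + 3*arr[w + 2] - 10)[4] + 2*store(arr, 3*arr[r + 1] + 3*arr[w + 2], 3*arr[r + 1] + 3*arr[w + 2] - 10)[6] = 4) ∧ j = 3 implies it.
Countermodel: at the initial state arr = {[-19548] = 3, [-3] = -6516, [3] = 3, [4] = 30152, [5] = 0, [6] = -30150, elsewhere 3}, j = 3, r = -4, w = 3, the precondition holds but the weakest precondition fails.
Answer: invalid


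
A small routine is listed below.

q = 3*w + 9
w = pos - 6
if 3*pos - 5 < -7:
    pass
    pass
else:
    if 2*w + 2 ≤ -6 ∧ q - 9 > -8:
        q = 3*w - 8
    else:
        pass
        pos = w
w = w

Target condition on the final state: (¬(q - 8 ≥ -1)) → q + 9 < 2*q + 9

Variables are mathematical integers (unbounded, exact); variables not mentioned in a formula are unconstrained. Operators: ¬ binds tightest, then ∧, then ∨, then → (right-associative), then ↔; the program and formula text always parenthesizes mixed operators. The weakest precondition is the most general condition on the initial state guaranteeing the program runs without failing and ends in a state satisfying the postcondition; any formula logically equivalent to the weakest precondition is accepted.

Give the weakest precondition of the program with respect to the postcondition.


Working backward. After the program, the postcondition (¬(q - 8 ≥ -1)) → q + 9 < 2*q + 9 must hold; in canonical form it is (¬(q ≥ 7)) → q > 0.
Before w := w: (¬(q ≥ 7)) → q > 0
Then branch requires (¬(q ≥ 7)) → q > 0; else branch requires ((2*w ≤ -8 ∧ q > 1) → ((¬(3*w ≥ 15)) → 3*w > 8)) ∧ ((¬(2*w ≤ -8 ∧ q > 1)) → ((¬(q ≥ 7)) → q > 0)).
Before the if: (3*pos < -2 → ((¬(q ≥ 7)) → q > 0)) ∧ ((¬(3*pos < -2)) → (((2*w ≤ -8 ∧ q > 1) → ((¬(3*w ≥ 15)) → 3*w > 8)) ∧ ((¬(2*w ≤ -8 ∧ q > 1)) → ((¬(q ≥ 7)) → q > 0))))
Before w := pos - 6: (3*pos < -2 → ((¬(q ≥ 7)) → q > 0)) ∧ ((¬(3*pos < -2)) → (((2*pos ≤ 4 ∧ q > 1) → ((¬(3*pos ≥ 33)) → 3*pos > 26)) ∧ ((¬(2*pos ≤ 4 ∧ q > 1)) → ((¬(q ≥ 7)) → q > 0))))
Before q := 3*w + 9: (3*pos < -2 → ((¬(3*w ≥ -2)) → 3*w > -9)) ∧ ((¬(3*pos < -2)) → (((2*pos ≤ 4 ∧ 3*w > -8) → ((¬(3*pos ≥ 33)) → 3*pos > 26)) ∧ ((¬(2*pos ≤ 4 ∧ 3*w > -8)) → ((¬(3*w ≥ -2)) → 3*w > -9))))
Answer: WP = (3*pos < -2 → ((¬(3*w ≥ -2)) → 3*w > -9)) ∧ ((¬(3*pos < -2)) → (((2*pos ≤ 4 ∧ 3*w > -8) → ((¬(3*pos ≥ 33)) → 3*pos > 26)) ∧ ((¬(2*pos ≤ 4 ∧ 3*w > -8)) → ((¬(3*w ≥ -2)) → 3*w > -9))))


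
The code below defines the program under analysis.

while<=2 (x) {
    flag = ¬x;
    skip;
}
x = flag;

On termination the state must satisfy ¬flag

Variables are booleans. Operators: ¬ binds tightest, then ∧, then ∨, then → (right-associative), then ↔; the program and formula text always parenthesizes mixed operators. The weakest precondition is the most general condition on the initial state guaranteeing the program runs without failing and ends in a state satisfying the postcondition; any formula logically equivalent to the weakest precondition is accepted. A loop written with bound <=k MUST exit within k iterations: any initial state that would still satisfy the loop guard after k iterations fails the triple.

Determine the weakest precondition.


Working backward. After the program, ¬flag must hold.
Before x := flag: ¬flag
Before the loop (bound <=2), unroll the exhaustion recursion (WP_0 = exit-now case; WP_j = one more guarded iteration, up to j = 2):
  WP_0: (¬x) ∧ (¬flag)
  WP_1: (¬x) ∧ ((¬x) → (¬flag))
  WP_2: (x → ((¬x) ∧ ((¬x) → x))) ∧ ((¬x) → (¬flag))
So before the loop: (x → ((¬x) ∧ ((¬x) → x))) ∧ ((¬x) → (¬flag))
Answer: WP = (x → ((¬x) ∧ ((¬x) → x))) ∧ ((¬x) → (¬flag))


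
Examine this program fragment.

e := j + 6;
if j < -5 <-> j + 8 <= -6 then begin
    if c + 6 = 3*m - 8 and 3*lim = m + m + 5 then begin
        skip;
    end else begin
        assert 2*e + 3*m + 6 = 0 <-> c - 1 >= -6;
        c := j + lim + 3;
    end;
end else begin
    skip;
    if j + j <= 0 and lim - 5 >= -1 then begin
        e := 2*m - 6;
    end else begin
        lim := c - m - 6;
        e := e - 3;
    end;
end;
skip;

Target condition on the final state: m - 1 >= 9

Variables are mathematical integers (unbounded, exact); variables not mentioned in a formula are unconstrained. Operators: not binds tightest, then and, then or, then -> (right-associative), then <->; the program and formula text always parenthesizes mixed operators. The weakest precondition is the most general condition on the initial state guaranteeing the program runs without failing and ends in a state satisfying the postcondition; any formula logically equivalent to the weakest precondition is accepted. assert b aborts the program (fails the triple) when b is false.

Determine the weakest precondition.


Working backward. After the program, the postcondition m - 1 >= 9 must hold; in canonical form it is m >= 10.
Before skip: m >= 10
Then branch requires ((c = 3*m - 14 and 3*lim = 2*m + 5) -> m >= 10) and ((not (c = 3*m - 14 and 3*lim = 2*m + 5)) -> ((2*e + 3*m = -6 <-> c >= -5) and m >= 10)); else branch requires ((2*j <= 0 and lim >= 4) -> m >= 10) and ((not (2*j <= 0 and lim >= 4)) -> m >= 10).
Before the if: ((j < -5 <-> j <= -14) -> (((c = 3*m - 14 and 3*lim = 2*m + 5) -> m >= 10) and ((not (c = 3*m - 14 and 3*lim = 2*m + 5)) -> ((2*e + 3*m = -6 <-> c >= -5) and m >= 10)))) and ((not (j < -5 <-> j <= -14)) -> (((2*j <= 0 and lim >= 4) -> m >= 10) and ((not (2*j <= 0 and lim >= 4)) -> m >= 10)))
Before e := j + 6: ((j < -5 <-> j <= -14) -> (((c = 3*m - 14 and 3*lim = 2*m + 5) -> m >= 10) and ((not (c = 3*m - 14 and 3*lim = 2*m + 5)) -> ((2*j + 3*m = -18 <-> c >= -5) and m >= 10)))) and ((not (j < -5 <-> j <= -14)) -> (((2*j <= 0 and lim >= 4) -> m >= 10) and ((not (2*j <= 0 and lim >= 4)) -> m >= 10)))
Answer: WP = ((j < -5 <-> j <= -14) -> (((c = 3*m - 14 and 3*lim = 2*m + 5) -> m >= 10) and ((not (c = 3*m - 14 and 3*lim = 2*m + 5)) -> ((2*j + 3*m = -18 <-> c >= -5) and m >= 10)))) and ((not (j < -5 <-> j <= -14)) -> (((2*j <= 0 and lim >= 4) -> m >= 10) and ((not (2*j <= 0 and lim >= 4)) -> m >= 10)))


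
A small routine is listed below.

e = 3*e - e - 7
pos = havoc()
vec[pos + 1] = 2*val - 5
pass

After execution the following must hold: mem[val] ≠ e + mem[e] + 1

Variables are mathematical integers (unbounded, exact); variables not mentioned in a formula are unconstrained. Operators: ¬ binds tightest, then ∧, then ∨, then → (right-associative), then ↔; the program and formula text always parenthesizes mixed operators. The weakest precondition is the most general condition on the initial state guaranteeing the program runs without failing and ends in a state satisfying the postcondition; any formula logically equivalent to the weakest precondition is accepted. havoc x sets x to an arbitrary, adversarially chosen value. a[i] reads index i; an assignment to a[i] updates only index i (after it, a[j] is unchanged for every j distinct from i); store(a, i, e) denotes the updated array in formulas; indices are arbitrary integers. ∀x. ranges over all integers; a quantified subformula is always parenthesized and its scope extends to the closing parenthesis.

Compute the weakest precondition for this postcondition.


Working backward. After the program, the postcondition mem[val] ≠ e + mem[e] + 1 must hold; in canonical form it is mem[val] ≠ mem[e] + e + 1.
Before skip: mem[val] ≠ mem[e] + e + 1
Before vec[pos + 1] := 2*val - 5: mem[val] ≠ mem[e] + e + 1
Before havoc pos: mem[val] ≠ mem[e] + e + 1
Before e := 3*e - e - 7: mem[val] ≠ mem[2*e - 7] + 2*e - 6
Answer: WP = mem[val] ≠ mem[2*e - 7] + 2*e - 6


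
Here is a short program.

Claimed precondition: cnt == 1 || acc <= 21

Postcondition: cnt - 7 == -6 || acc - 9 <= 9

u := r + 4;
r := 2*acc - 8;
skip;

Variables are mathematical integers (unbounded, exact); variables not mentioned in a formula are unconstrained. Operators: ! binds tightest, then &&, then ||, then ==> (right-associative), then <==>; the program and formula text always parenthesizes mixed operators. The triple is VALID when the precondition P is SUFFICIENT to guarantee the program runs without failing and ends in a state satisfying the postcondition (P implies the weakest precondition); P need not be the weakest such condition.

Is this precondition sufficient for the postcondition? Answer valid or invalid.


Working backward. After the program, the postcondition cnt - 7 == -6 || acc - 9 <= 9 must hold; in canonical form it is cnt == 1 || acc <= 18.
Before skip: cnt == 1 || acc <= 18
Before r := 2*acc - 8: cnt == 1 || acc <= 18
Before u := r + 4: cnt == 1 || acc <= 18
The weakest precondition is cnt == 1 || acc <= 18.
Check whether cnt == 1 || acc <= 21 implies it.
Countermodel: at the initial state acc = 19, cnt = 2, the precondition holds but the weakest precondition fails.
Answer: invalid


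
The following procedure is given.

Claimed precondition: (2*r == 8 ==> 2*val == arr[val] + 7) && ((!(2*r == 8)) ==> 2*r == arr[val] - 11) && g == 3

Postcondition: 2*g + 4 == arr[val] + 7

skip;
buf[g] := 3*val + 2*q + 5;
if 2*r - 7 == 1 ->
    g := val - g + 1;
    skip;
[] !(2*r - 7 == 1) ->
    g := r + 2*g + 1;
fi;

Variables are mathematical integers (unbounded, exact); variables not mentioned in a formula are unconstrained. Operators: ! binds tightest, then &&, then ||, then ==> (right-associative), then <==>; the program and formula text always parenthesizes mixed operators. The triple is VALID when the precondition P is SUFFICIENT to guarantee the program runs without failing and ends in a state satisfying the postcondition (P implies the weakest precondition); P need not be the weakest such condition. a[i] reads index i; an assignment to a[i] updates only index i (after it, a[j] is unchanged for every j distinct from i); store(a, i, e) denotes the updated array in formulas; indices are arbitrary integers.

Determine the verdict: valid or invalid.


Working backward. After the program, the postcondition 2*g + 4 == arr[val] + 7 must hold; in canonical form it is 2*g == arr[val] + 3.
Then branch requires 2*val == arr[val] + 2*g + 1; else branch requires 4*g + 2*r == arr[val] + 1.
Before the if: (2*r == 8 ==> 2*val == arr[val] + 2*g + 1) && ((!(2*r == 8)) ==> 4*g + 2*r == arr[val] + 1)
Before buf[g] := 3*val + 2*q + 5: (2*r == 8 ==> 2*val == arr[val] + 2*g + 1) && ((!(2*r == 8)) ==> 4*g + 2*r == arr[val] + 1)
Before skip: (2*r == 8 ==> 2*val == arr[val] + 2*g + 1) && ((!(2*r == 8)) ==> 4*g + 2*r == arr[val] + 1)
The weakest precondition is (2*r == 8 ==> 2*val == arr[val] + 2*g + 1) && ((!(2*r == 8)) ==> 4*g + 2*r == arr[val] + 1).
Check whether (2*r == 8 ==> 2*val == arr[val] + 7) && ((!(2*r == 8)) ==> 2*r == arr[val] - 11) && g == 3 implies it.
Every state satisfying the precondition satisfies the weakest precondition: the implication holds.
Answer: valid


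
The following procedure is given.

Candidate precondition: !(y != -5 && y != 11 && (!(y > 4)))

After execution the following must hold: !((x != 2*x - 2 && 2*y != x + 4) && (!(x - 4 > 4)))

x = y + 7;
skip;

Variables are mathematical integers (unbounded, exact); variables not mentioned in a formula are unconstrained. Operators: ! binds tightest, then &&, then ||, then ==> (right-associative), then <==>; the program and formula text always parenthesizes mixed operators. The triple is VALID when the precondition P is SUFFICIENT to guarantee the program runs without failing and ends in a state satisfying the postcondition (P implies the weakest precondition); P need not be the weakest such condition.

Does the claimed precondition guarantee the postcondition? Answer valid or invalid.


Working backward. After the program, the postcondition !((x != 2*x - 2 && 2*y != x + 4) && (!(x - 4 > 4))) must hold; in canonical form it is !(x != 2 && 2*y != x + 4 && (!(x > 8))).
Before skip: !(x != 2 && 2*y != x + 4 && (!(x > 8)))
Before x := y + 7: !(y != -5 && y != 11 && (!(y > 1)))
The weakest precondition is !(y != -5 && y != 11 && (!(y > 1))).
Check whether !(y != -5 && y != 11 && (!(y > 4))) implies it.
Every state satisfying the precondition satisfies the weakest precondition: the implication holds.
Answer: valid


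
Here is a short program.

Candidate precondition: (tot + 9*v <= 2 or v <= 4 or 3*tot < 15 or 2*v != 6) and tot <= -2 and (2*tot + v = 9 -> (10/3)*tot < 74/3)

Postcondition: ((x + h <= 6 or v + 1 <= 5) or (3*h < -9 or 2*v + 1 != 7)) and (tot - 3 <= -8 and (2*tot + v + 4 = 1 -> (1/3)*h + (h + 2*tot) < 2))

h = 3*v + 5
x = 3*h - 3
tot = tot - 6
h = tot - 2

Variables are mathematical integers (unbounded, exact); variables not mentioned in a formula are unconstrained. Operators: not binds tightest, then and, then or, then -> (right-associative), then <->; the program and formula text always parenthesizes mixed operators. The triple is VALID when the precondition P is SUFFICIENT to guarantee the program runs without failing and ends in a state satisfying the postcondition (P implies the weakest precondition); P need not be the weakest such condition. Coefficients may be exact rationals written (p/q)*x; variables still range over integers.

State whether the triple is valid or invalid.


Working backward. After the program, the postcondition ((x + h <= 6 or v + 1 <= 5) or (3*h < -9 or 2*v + 1 != 7)) and (tot - 3 <= -8 and (2*tot + v + 4 = 1 -> (1/3)*h + (h + 2*tot) < 2)) must hold; in canonical form it is (h + x <= 6 or v <= 4 or 3*h < -9 or 2*v != 6) and tot <= -5 and (2*tot + v = -3 -> (4/3)*h + 2*tot < 2).
Before h := tot - 2: (tot + x <= 8 or v <= 4 or 3*tot < -3 or 2*v != 6) and tot <= -5 and (2*tot + v = -3 -> (10/3)*tot < 14/3)
Before tot := tot - 6: (tot + x <= 14 or v <= 4 or 3*tot < 15 or 2*v != 6) and tot <= 1 and (2*tot + v = 9 -> (10/3)*tot < 74/3)
Before x := 3*h - 3: (3*h + tot <= 17 or v <= 4 or 3*tot < 15 or 2*v != 6) and tot <= 1 and (2*tot + v = 9 -> (10/3)*tot < 74/3)
Before h := 3*v + 5: (tot + 9*v <= 2 or v <= 4 or 3*tot < 15 or 2*v != 6) and tot <= 1 and (2*tot + v = 9 -> (10/3)*tot < 74/3)
The weakest precondition is (tot + 9*v <= 2 or v <= 4 or 3*tot < 15 or 2*v != 6) and tot <= 1 and (2*tot + v = 9 -> (10/3)*tot < 74/3).
Check whether (tot + 9*v <= 2 or v <= 4 or 3*tot < 15 or 2*v != 6) and tot <= -2 and (2*tot + v = 9 -> (10/3)*tot < 74/3) implies it.
Every state satisfying the precondition satisfies the weakest precondition: the implication holds.
Answer: valid


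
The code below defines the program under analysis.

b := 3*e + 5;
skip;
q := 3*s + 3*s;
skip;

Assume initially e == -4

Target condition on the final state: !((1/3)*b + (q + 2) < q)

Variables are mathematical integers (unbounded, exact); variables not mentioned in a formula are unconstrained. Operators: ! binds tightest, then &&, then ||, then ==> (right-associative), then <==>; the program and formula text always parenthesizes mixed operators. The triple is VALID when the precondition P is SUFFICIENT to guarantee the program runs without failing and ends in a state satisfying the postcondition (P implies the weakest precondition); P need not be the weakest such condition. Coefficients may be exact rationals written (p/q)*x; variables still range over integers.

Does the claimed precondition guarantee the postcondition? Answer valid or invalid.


Working backward. After the program, the postcondition !((1/3)*b + (q + 2) < q) must hold; in canonical form it is !((1/3)*b < -2).
Before skip: !((1/3)*b < -2)
Before q := 3*s + 3*s: !((1/3)*b < -2)
Before skip: !((1/3)*b < -2)
Before b := 3*e + 5: !(e < -11/3)
The weakest precondition is !(e < -11/3).
Check whether e == -4 implies it.
Countermodel: at the initial state e = -4, the precondition holds but the weakest precondition fails.
Answer: invalid


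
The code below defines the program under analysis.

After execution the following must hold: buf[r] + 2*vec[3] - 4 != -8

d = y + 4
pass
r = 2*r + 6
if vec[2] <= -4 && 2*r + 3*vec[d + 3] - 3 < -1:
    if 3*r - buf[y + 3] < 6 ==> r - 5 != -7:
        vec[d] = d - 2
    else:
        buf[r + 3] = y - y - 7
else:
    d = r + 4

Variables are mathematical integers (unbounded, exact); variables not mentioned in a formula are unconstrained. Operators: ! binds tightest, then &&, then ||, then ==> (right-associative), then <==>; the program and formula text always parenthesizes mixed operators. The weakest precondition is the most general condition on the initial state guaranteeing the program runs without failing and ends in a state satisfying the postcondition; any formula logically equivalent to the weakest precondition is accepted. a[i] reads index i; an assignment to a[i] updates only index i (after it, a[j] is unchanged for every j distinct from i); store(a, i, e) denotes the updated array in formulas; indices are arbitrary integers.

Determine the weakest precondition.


Working backward. After the program, the postcondition buf[r] + 2*vec[3] - 4 != -8 must hold; in canonical form it is buf[r] + 2*vec[3] != -4.
Then branch requires ((3*r < buf[y + 3] + 6 ==> r != -2) ==> buf[r] + 2*store(vec, d, d - 2)[3] != -4) && ((!(3*r < buf[y + 3] + 6 ==> r != -2)) ==> 2*vec[3] + store(buf, r + 3, -7)[r] != -4); else branch requires buf[r] + 2*vec[3] != -4.
Before the if: ((vec[2] <= -4 && 3*vec[d + 3] + 2*r < 2) ==> (((3*r < buf[y + 3] + 6 ==> r != -2) ==> buf[r] + 2*store(vec, d, d - 2)[3] != -4) && ((!(3*r < buf[y + 3] + 6 ==> r != -2)) ==> 2*vec[3] + store(buf, r + 3, -7)[r] != -4))) && ((!(vec[2] <= -4 && 3*vec[d + 3] + 2*r < 2)) ==> buf[r] + 2*vec[3] != -4)
Before r := 2*r + 6: ((vec[2] <= -4 && 3*vec[d + 3] + 4*r < -10) ==> (((6*r < buf[y + 3] - 12 ==> 2*r != -8) ==> buf[2*r + 6] + 2*store(vec, d, d - 2)[3] != -4) && ((!(6*r < buf[y + 3] - 12 ==> 2*r != -8)) ==> 2*vec[3] + store(buf, 2*r + 9, -7)[2*r + 6] != -4))) && ((!(vec[2] <= -4 && 3*vec[d + 3] + 4*r < -10)) ==> buf[2*r + 6] + 2*vec[3] != -4)
Before skip: ((vec[2] <= -4 && 3*vec[d + 3] + 4*r < -10) ==> (((6*r < buf[y + 3] - 12 ==> 2*r != -8) ==> buf[2*r + 6] + 2*store(vec, d, d - 2)[3] != -4) && ((!(6*r < buf[y + 3] - 12 ==> 2*r != -8)) ==> 2*vec[3] + store(buf, 2*r + 9, -7)[2*r + 6] != -4))) && ((!(vec[2] <= -4 && 3*vec[d + 3] + 4*r < -10)) ==> buf[2*r + 6] + 2*vec[3] != -4)
Before d := y + 4: ((vec[2] <= -4 && 3*vec[y + 7] + 4*r < -10) ==> (((6*r < buf[y + 3] - 12 ==> 2*r != -8) ==> buf[2*r + 6] + 2*store(vec, y + 4, y + 2)[3] != -4) && ((!(6*r < buf[y + 3] - 12 ==> 2*r != -8)) ==> 2*vec[3] + store(buf, 2*r + 9, -7)[2*r + 6] != -4))) && ((!(vec[2] <= -4 && 3*vec[y + 7] + 4*r < -10)) ==> buf[2*r + 6] + 2*vec[3] != -4)
Answer: WP = ((vec[2] <= -4 && 3*vec[y + 7] + 4*r < -10) ==> (((6*r < buf[y + 3] - 12 ==> 2*r != -8) ==> buf[2*r + 6] + 2*store(vec, y + 4, y + 2)[3] != -4) && ((!(6*r < buf[y + 3] - 12 ==> 2*r != -8)) ==> 2*vec[3] + store(buf, 2*r + 9, -7)[2*r + 6] != -4))) && ((!(vec[2] <= -4 && 3*vec[y + 7] + 4*r < -10)) ==> buf[2*r + 6] + 2*vec[3] != -4)


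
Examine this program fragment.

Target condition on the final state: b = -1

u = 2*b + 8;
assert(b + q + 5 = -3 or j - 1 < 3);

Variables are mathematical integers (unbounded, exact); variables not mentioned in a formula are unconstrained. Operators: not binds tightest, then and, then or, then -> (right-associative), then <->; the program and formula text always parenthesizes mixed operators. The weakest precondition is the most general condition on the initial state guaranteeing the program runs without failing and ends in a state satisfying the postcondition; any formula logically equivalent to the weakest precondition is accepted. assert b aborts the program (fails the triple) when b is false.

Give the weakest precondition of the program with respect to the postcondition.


Working backward. After the program, b = -1 must hold.
Before assert b + q + 5 = -3 or j - 1 < 3: (b + q = -8 or j < 4) and b = -1
Before u := 2*b + 8: (b + q = -8 or j < 4) and b = -1
Answer: WP = (b + q = -8 or j < 4) and b = -1


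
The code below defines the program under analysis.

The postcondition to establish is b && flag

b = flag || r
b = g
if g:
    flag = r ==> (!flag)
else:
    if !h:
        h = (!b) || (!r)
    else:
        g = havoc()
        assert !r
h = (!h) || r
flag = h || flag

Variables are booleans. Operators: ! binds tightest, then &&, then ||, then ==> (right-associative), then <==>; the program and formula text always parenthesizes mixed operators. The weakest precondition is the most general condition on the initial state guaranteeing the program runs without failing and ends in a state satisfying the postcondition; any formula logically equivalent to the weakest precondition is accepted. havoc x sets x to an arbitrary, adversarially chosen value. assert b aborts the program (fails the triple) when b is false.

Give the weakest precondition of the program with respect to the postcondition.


Working backward. After the program, b && flag must hold.
Before flag := h || flag: b && (h || flag)
Before h := (!h) || r: b && ((!h) || r || flag)
Then branch requires b && ((!h) || r || (r ==> (!flag))); else branch requires ((!h) ==> (b && ((!((!b) || (!r))) || r || flag))) && (h ==> ((!r) && b && ((!h) || r || flag))).
Before the if: (g ==> (b && ((!h) || r || (r ==> (!flag))))) && ((!g) ==> (((!h) ==> (b && ((!((!b) || (!r))) || r || flag))) && (h ==> ((!r) && b && ((!h) || r || flag)))))
Before b := g: (g ==> (g && ((!h) || r || (r ==> (!flag))))) && ((!g) ==> (((!h) ==> (g && ((!((!g) || (!r))) || r || flag))) && (h ==> ((!r) && g && ((!h) || r || flag)))))
Before b := flag || r: (g ==> (g && ((!h) || r || (r ==> (!flag))))) && ((!g) ==> (((!h) ==> (g && ((!((!g) || (!r))) || r || flag))) && (h ==> ((!r) && g && ((!h) || r || flag)))))
Answer: WP = (g ==> (g && ((!h) || r || (r ==> (!flag))))) && ((!g) ==> (((!h) ==> (g && ((!((!g) || (!r))) || r || flag))) && (h ==> ((!r) && g && ((!h) || r || flag)))))


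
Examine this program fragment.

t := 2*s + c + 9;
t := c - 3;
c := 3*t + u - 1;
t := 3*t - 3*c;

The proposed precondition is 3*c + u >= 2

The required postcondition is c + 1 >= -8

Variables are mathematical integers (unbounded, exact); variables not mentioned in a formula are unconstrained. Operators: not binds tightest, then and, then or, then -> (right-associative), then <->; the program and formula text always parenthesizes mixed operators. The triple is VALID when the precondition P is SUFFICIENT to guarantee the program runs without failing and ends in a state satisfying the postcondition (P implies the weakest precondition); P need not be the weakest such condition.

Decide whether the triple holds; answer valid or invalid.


Working backward. After the program, the postcondition c + 1 >= -8 must hold; in canonical form it is c >= -9.
Before t := 3*t - 3*c: c >= -9
Before c := 3*t + u - 1: 3*t + u >= -8
Before t := c - 3: 3*c + u >= 1
Before t := 2*s + c + 9: 3*c + u >= 1
The weakest precondition is 3*c + u >= 1.
Check whether 3*c + u >= 2 implies it.
Every state satisfying the precondition satisfies the weakest precondition: the implication holds.
Answer: valid


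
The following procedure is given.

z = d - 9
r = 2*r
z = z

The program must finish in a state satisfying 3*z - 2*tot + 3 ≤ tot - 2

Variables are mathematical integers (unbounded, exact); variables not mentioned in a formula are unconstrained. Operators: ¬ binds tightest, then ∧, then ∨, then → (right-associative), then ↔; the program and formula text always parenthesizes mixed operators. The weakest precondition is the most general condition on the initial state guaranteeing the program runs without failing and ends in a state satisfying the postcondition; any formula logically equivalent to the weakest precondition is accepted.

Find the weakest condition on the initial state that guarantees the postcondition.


Working backward. After the program, the postcondition 3*z - 2*tot + 3 ≤ tot - 2 must hold; in canonical form it is 3*z ≤ 3*tot - 5.
Before z := z: 3*z ≤ 3*tot - 5
Before r := 2*r: 3*z ≤ 3*tot - 5
Before z := d - 9: 3*d ≤ 3*tot + 22
Answer: WP = 3*d ≤ 3*tot + 22


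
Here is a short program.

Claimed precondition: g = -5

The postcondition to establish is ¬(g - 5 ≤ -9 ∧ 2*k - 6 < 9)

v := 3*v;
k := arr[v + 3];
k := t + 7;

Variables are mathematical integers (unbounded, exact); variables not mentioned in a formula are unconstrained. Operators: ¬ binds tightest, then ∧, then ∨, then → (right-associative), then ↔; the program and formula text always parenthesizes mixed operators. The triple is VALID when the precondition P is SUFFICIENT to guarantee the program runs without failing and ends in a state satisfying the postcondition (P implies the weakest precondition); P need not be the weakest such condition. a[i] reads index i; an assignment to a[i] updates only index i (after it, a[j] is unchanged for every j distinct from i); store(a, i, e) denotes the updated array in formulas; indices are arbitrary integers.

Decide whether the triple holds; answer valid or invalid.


Working backward. After the program, the postcondition ¬(g - 5 ≤ -9 ∧ 2*k - 6 < 9) must hold; in canonical form it is ¬(g ≤ -4 ∧ 2*k < 15).
Before k := t + 7: ¬(g ≤ -4 ∧ 2*t < 1)
Before k := arr[v + 3]: ¬(g ≤ -4 ∧ 2*t < 1)
Before v := 3*v: ¬(g ≤ -4 ∧ 2*t < 1)
The weakest precondition is ¬(g ≤ -4 ∧ 2*t < 1).
Check whether g = -5 implies it.
Countermodel: at the initial state g = -5, t = 0, the precondition holds but the weakest precondition fails.
Answer: invalid


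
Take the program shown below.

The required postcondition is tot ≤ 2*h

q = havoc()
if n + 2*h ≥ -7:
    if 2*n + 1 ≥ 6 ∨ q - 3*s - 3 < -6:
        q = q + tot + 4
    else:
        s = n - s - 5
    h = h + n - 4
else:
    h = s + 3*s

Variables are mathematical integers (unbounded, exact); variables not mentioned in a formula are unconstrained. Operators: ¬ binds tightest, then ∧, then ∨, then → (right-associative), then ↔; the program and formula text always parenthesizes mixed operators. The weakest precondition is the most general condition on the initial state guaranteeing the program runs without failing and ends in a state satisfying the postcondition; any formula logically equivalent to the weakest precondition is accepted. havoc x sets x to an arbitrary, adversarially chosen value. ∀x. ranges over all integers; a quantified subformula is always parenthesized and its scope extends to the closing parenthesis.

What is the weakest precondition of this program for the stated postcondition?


Working backward. After the program, tot ≤ 2*h must hold.
Then branch requires ((2*n ≥ 5 ∨ q < 3*s - 3) → tot ≤ 2*h + 2*n - 8) ∧ ((¬(2*n ≥ 5 ∨ q < 3*s - 3)) → tot ≤ 2*h + 2*n - 8); else branch requires tot ≤ 8*s.
Before the if: (2*h + n ≥ -7 → (((2*n ≥ 5 ∨ q < 3*s - 3) → tot ≤ 2*h + 2*n - 8) ∧ ((¬(2*n ≥ 5 ∨ q < 3*s - 3)) → tot ≤ 2*h + 2*n - 8))) ∧ ((¬(2*h + n ≥ -7)) → tot ≤ 8*s)
Before havoc q: ∀q_1. ((2*h + n ≥ -7 → (((2*n ≥ 5 ∨ q_1 < 3*s - 3) → tot ≤ 2*h + 2*n - 8) ∧ ((¬(2*n ≥ 5 ∨ q_1 < 3*s - 3)) → tot ≤ 2*h + 2*n - 8))) ∧ ((¬(2*h + n ≥ -7)) → tot ≤ 8*s))
Answer: WP = ∀q_1. ((2*h + n ≥ -7 → (((2*n ≥ 5 ∨ q_1 < 3*s - 3) → tot ≤ 2*h + 2*n - 8) ∧ ((¬(2*n ≥ 5 ∨ q_1 < 3*s - 3)) → tot ≤ 2*h + 2*n - 8))) ∧ ((¬(2*h + n ≥ -7)) → tot ≤ 8*s))


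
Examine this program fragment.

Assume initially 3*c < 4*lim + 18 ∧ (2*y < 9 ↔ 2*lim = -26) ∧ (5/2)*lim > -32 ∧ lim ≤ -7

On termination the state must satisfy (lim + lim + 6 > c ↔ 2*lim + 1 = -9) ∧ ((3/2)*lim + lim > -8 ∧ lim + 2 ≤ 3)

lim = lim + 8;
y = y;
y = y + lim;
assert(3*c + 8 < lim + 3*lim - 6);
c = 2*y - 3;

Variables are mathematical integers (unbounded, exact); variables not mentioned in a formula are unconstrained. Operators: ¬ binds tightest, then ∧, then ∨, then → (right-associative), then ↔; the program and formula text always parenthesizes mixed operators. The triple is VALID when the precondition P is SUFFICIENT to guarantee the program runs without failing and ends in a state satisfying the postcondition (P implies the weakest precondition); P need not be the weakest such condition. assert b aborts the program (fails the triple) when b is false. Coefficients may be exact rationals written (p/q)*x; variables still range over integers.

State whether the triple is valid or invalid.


Working backward. After the program, the postcondition (lim + lim + 6 > c ↔ 2*lim + 1 = -9) ∧ ((3/2)*lim + lim > -8 ∧ lim + 2 ≤ 3) must hold; in canonical form it is (2*lim > c - 6 ↔ 2*lim = -10) ∧ (5/2)*lim > -8 ∧ lim ≤ 1.
Before c := 2*y - 3: (2*lim > 2*y - 9 ↔ 2*lim = -10) ∧ (5/2)*lim > -8 ∧ lim ≤ 1
Before assert 3*c + 8 < lim + 3*lim - 6: 3*c < 4*lim - 14 ∧ (2*lim > 2*y - 9 ↔ 2*lim = -10) ∧ (5/2)*lim > -8 ∧ lim ≤ 1
Before y := y + lim: 3*c < 4*lim - 14 ∧ (2*y < 9 ↔ 2*lim = -10) ∧ (5/2)*lim > -8 ∧ lim ≤ 1
Before y := y: 3*c < 4*lim - 14 ∧ (2*y < 9 ↔ 2*lim = -10) ∧ (5/2)*lim > -8 ∧ lim ≤ 1
Before lim := lim + 8: 3*c < 4*lim + 18 ∧ (2*y < 9 ↔ 2*lim = -26) ∧ (5/2)*lim > -28 ∧ lim ≤ -7
The weakest precondition is 3*c < 4*lim + 18 ∧ (2*y < 9 ↔ 2*lim = -26) ∧ (5/2)*lim > -28 ∧ lim ≤ -7.
Check whether 3*c < 4*lim + 18 ∧ (2*y < 9 ↔ 2*lim = -26) ∧ (5/2)*lim > -32 ∧ lim ≤ -7 implies it.
Countermodel: at the initial state c = -11, lim = -12, y = 5, the precondition holds but the weakest precondition fails.
Answer: invalid


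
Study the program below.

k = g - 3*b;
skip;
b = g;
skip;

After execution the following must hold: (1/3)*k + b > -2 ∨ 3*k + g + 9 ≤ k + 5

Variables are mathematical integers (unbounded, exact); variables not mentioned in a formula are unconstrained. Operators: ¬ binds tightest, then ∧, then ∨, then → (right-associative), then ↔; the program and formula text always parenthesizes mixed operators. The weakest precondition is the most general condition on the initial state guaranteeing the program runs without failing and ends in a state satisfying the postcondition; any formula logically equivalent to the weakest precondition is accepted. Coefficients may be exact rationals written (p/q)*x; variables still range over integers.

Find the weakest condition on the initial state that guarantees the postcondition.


Working backward. After the program, the postcondition (1/3)*k + b > -2 ∨ 3*k + g + 9 ≤ k + 5 must hold; in canonical form it is b + (1/3)*k > -2 ∨ g + 2*k ≤ -4.
Before skip: b + (1/3)*k > -2 ∨ g + 2*k ≤ -4
Before b := g: g + (1/3)*k > -2 ∨ g + 2*k ≤ -4
Before skip: g + (1/3)*k > -2 ∨ g + 2*k ≤ -4
Before k := g - 3*b: (4/3)*g > b - 2 ∨ 3*g ≤ 6*b - 4
Answer: WP = (4/3)*g > b - 2 ∨ 3*g ≤ 6*b - 4


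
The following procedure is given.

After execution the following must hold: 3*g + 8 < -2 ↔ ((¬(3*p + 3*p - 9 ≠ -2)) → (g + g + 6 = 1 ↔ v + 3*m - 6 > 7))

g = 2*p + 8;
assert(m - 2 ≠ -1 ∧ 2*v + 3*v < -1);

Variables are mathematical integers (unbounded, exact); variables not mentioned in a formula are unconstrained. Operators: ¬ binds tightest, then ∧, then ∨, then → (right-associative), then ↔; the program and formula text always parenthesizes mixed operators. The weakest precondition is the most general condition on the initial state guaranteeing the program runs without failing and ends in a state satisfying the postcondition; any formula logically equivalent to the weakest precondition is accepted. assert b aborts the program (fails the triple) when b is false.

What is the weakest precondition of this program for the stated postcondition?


Working backward. After the program, the postcondition 3*g + 8 < -2 ↔ ((¬(3*p + 3*p - 9 ≠ -2)) → (g + g + 6 = 1 ↔ v + 3*m - 6 > 7)) must hold; in canonical form it is 3*g < -10 ↔ ((¬(6*p ≠ 7)) → (2*g = -5 ↔ 3*m + v > 13)).
Before assert m - 2 ≠ -1 ∧ 2*v + 3*v < -1: m ≠ 1 ∧ 5*v < -1 ∧ (3*g < -10 ↔ ((¬(6*p ≠ 7)) → (2*g = -5 ↔ 3*m + v > 13)))
Before g := 2*p + 8: m ≠ 1 ∧ 5*v < -1 ∧ (6*p < -34 ↔ ((¬(6*p ≠ 7)) → (4*p = -21 ↔ 3*m + v > 13)))
Answer: WP = m ≠ 1 ∧ 5*v < -1 ∧ (6*p < -34 ↔ ((¬(6*p ≠ 7)) → (4*p = -21 ↔ 3*m + v > 13)))


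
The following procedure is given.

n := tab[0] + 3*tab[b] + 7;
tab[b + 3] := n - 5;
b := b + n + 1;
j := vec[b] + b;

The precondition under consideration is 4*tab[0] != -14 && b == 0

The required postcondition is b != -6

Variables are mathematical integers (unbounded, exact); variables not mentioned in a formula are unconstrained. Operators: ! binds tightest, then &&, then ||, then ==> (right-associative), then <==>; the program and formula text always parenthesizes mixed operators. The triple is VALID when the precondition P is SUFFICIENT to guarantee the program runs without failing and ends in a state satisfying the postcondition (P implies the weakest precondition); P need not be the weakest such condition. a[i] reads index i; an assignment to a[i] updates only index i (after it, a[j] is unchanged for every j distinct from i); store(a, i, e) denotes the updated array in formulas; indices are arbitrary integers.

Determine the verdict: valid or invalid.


Working backward. After the program, b != -6 must hold.
Before j := vec[b] + b: b != -6
Before b := b + n + 1: b + n != -7
Before tab[b + 3] := n - 5: b + n != -7
Before n := tab[0] + 3*tab[b] + 7: tab[0] + 3*tab[b] + b != -14
The weakest precondition is tab[0] + 3*tab[b] + b != -14.
Check whether 4*tab[0] != -14 && b == 0 implies it.
Every state satisfying the precondition satisfies the weakest precondition: the implication holds.
Answer: valid


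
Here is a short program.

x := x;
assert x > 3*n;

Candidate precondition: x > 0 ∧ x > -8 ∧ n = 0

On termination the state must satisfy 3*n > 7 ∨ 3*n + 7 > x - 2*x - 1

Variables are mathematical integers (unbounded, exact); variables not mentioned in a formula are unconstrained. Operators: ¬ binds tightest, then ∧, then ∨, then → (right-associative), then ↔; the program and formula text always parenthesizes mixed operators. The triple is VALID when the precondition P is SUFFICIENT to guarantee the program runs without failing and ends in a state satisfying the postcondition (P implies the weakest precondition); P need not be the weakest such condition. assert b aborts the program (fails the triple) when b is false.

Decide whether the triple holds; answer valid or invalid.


Working backward. After the program, the postcondition 3*n > 7 ∨ 3*n + 7 > x - 2*x - 1 must hold; in canonical form it is 3*n > 7 ∨ 3*n + x > -8.
Before assert x > 3*n: x > 3*n ∧ (3*n > 7 ∨ 3*n + x > -8)
Before x := x: x > 3*n ∧ (3*n > 7 ∨ 3*n + x > -8)
The weakest precondition is x > 3*n ∧ (3*n > 7 ∨ 3*n + x > -8).
Check whether x > 0 ∧ x > -8 ∧ n = 0 implies it.
Every state satisfying the precondition satisfies the weakest precondition: the implication holds.
Answer: valid
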